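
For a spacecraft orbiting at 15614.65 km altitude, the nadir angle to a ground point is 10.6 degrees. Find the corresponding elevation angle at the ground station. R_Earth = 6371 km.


r = R_E + alt = 21985.6500 km
Law of sines in the satellite / Earth-center / ground-point triangle:
  sin(nadir)/R_E = sin(90 + el)/r  =>  cos(el) = (r/R_E)*sin(nadir)
cos(el) = (21985.6500 / 6371.0000) * sin(10.6 deg) = 0.6347967
el = arccos(0.6347967) = 50.5951 deg
(Earth-central angle = 90 - nadir - el = 28.8049 deg)

50.5951 degrees


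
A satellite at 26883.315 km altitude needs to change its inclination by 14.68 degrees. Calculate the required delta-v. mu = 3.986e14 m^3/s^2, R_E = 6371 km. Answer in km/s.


r = 33254.3150 km = 3.3254315e+07 m
V = sqrt(mu/r) = 3462.1401 m/s
di = 14.68 deg = 0.2562143 rad
dV = 2*V*sin(di/2) = 2*3462.1401*sin(0.1281072)
dV = 884.6256 m/s = 0.8846256 km/s

0.8846 km/s


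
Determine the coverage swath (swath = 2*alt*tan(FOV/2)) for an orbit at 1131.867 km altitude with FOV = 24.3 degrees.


FOV = 24.3 deg = 0.424115 rad
swath = 2 * alt * tan(FOV/2) = 2 * 1131.867 * tan(0.2120575)
swath = 2 * 1131.867 * 0.2152944
swath = 487.3692 km

487.3692 km


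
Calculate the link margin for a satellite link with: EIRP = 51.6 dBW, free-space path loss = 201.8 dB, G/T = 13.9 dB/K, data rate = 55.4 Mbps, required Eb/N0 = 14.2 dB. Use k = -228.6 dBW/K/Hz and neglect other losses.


C/N0 = EIRP - FSPL + G/T - k = 51.6 - 201.8 + 13.9 - (-228.6)
C/N0 = 92.3000 dB-Hz
R_b = 55.4 Mbps = 5.54e+07 bps -> 10*log10(R_b) = 77.4351 dB-Hz
Eb/N0 = C/N0 - 10*log10(R_b) = 92.3000 - 77.4351 = 14.8649 dB
Margin = Eb/N0 - Eb/N0_req = 14.8649 - 14.2 = 0.6649024 dB (link closes)

0.6649 dB


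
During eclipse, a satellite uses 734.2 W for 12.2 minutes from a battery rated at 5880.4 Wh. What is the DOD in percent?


E_used = P * t / 60 = 734.2 * 12.2 / 60 = 149.2873 Wh
DOD = E_used / E_total * 100 = 149.2873 / 5880.4 * 100
DOD = 2.5387 %

2.5387 %


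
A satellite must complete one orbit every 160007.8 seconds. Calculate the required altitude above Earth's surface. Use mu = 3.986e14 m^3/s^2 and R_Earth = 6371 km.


T = 160007.8 s
r = (mu*T^2/(4*pi^2))^(1/3) = (3.986e14 * 160007.8^2 / (4*pi^2))^(1/3)
r = 6.3702032e+07 m = 63702.0324 km
alt = r - R_E = 63702.0324 - 6371 = 57331.0324 km

57331.0324 km


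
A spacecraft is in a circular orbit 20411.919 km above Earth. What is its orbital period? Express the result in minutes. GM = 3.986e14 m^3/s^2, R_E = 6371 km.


r = 26782.9190 km = 2.6782919e+07 m
T = 2*pi*sqrt(r^3/mu) = 2*pi*sqrt(1.9212051e+22 / 3.986e14)
T = 43621.2476 s = 727.0208 min

727.0208 minutes


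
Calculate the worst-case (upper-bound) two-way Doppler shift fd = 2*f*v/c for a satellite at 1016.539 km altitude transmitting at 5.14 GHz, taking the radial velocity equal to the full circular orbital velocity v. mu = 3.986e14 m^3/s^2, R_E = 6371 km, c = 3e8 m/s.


r = 7.387539e+06 m
v = sqrt(mu/r) = 7345.4559 m/s (worst-case radial velocity)
f = 5.14 GHz = 5.14e+09 Hz
fd = 2*f*v/c = 2*5.14e+09*7345.4559/3.0e+08
fd = 251704.2878 Hz

251704.2878 Hz


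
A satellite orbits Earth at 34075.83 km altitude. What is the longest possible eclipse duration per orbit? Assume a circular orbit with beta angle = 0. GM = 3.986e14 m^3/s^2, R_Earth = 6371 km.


r = 40446.8300 km
T = 1349.2322 min
Eclipse fraction = arcsin(R_E/r)/pi = arcsin(6371.0000/40446.8300)/pi
= arcsin(0.1575154)/pi = 0.0503484
Eclipse duration = 0.0503484 * 1349.2322 = 67.9317 min

67.9317 minutes


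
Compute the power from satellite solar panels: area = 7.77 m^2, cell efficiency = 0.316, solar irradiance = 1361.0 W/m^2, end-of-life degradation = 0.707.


P = area * eta * S * degradation
P = 7.77 * 0.316 * 1361.0 * 0.707
P = 2362.5752 W

2362.5752 W


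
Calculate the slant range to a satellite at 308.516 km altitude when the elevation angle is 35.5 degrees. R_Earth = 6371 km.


h = 308.516 km, el = 35.5 deg
d = -R_E*sin(el) + sqrt((R_E*sin(el))^2 + 2*R_E*h + h^2)
d = -6371.0000*sin(0.6195919) + sqrt((6371.0000*0.580703)^2 + 2*6371.0000*308.516 + 308.516^2)
d = 509.1140 km

509.1140 km


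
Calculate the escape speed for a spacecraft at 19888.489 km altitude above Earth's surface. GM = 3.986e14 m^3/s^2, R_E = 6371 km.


r = 6371.0 + 19888.489 = 26259.4890 km = 2.6259489e+07 m
v_esc = sqrt(2*mu/r) = sqrt(2*3.986e14 / 2.6259489e+07)
v_esc = 5509.8593 m/s = 5.5099 km/s

5.5099 km/s


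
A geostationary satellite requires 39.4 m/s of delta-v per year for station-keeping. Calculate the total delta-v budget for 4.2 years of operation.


dV = rate * years = 39.4 * 4.2
dV = 165.4800 m/s

165.4800 m/s


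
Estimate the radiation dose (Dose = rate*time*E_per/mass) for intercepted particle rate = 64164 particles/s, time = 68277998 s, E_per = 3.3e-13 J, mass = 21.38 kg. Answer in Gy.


Total energy deposited = rate * time * E_per
  = 64164 * 68277998 * 3.3e-13 = 1.4457 J
Dose = E_total / mass = 1.4457 / 21.38
Dose = 0.06762051 Gy

0.0676 Gy


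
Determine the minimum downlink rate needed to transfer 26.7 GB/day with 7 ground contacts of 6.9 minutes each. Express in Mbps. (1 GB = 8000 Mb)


total contact time = 7 * 6.9 * 60 = 2898.0000 s
data = 26.7 GB = 213600.0000 Mb
rate = 213600.0000 / 2898.0000 = 73.7060 Mbps

73.7060 Mbps


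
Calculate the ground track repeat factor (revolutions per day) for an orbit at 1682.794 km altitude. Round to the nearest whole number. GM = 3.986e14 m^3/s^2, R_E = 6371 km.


r = 8.053794e+06 m
T = 2*pi*sqrt(r^3/mu) = 7193.0321 s = 119.8839 min
revs/day = 1440 / 119.8839 = 12.0116
Rounded: 12 revolutions per day

12 revolutions per day


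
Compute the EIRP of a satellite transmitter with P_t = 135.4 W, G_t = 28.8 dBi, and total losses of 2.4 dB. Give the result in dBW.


Pt = 135.4 W = 21.3162 dBW
EIRP = Pt_dBW + Gt - losses = 21.3162 + 28.8 - 2.4 = 47.7162 dBW

47.7162 dBW


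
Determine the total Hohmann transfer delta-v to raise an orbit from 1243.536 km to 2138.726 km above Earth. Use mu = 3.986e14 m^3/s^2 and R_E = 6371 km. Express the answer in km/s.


r1 = 7614.5360 km = 7.614536e+06 m
r2 = 8509.7260 km = 8.509726e+06 m
dv1 = sqrt(mu/r1)*(sqrt(2*r2/(r1+r2)) - 1) = 198.1282 m/s
dv2 = sqrt(mu/r2)*(1 - sqrt(2*r1/(r1+r2))) = 192.6964 m/s
total dv = |dv1| + |dv2| = 198.1282 + 192.6964 = 390.8246 m/s = 0.3908246 km/s

0.3908 km/s


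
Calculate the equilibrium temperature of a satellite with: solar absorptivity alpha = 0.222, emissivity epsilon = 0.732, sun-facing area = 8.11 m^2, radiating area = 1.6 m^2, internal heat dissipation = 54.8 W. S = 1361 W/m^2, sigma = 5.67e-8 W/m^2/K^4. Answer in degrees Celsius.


Numerator = alpha*S*A_sun + Q_int = 0.222*1361*8.11 + 54.8 = 2505.1716 W
Denominator = eps*sigma*A_rad = 0.732*5.67e-8*1.6 = 6.640704e-08 W/K^4
T^4 = 3.7724489e+10 K^4
T = 440.7130 K = 167.5630 C

167.5630 degrees Celsius


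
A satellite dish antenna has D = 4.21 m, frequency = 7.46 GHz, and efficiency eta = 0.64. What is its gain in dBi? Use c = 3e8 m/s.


lambda = c/f = 3e8 / 7.46e+09 = 0.04021448 m
G = eta*(pi*D/lambda)^2 = 0.64*(pi*4.21/0.04021448)^2
G = 69227.5651 (linear)
G = 10*log10(69227.5651) = 48.4028 dBi

48.4028 dBi


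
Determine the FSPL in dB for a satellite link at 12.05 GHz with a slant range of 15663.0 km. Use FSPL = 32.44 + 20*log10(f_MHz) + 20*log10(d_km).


f = 12.05 GHz = 12050.0000 MHz
d = 15663.0 km
FSPL = 32.44 + 20*log10(12050.0000) + 20*log10(15663.0)
FSPL = 32.44 + 81.6197 + 83.8975
FSPL = 197.9572 dB

197.9572 dB


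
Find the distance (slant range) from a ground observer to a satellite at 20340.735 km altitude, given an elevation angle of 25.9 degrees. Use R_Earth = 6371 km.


h = 20340.735 km, el = 25.9 deg
d = -R_E*sin(el) + sqrt((R_E*sin(el))^2 + 2*R_E*h + h^2)
d = -6371.0000*sin(0.4520403) + sqrt((6371.0000*0.4368018)^2 + 2*6371.0000*20340.735 + 20340.735^2)
d = 23306.8173 km

23306.8173 km


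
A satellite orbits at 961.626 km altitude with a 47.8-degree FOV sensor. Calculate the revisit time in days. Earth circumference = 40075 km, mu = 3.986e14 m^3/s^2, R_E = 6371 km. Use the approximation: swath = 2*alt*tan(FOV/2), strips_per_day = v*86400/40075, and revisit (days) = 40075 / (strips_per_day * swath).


swath = 2*961.626*tan(0.4171337) = 852.2680 km
v = sqrt(mu/r) = 7372.9091 m/s = 7.3729 km/s
strips/day = v*86400/40075 = 7.3729*86400/40075 = 15.8957
coverage/day = strips * swath = 15.8957 * 852.2680 = 13547.3784 km
revisit = 40075 / 13547.3784 = 2.9581 days

2.9581 days


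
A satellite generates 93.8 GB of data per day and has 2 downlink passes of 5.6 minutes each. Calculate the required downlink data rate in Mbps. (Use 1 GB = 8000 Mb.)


total contact time = 2 * 5.6 * 60 = 672.0000 s
data = 93.8 GB = 750400.0000 Mb
rate = 750400.0000 / 672.0000 = 1116.6667 Mbps

1116.6667 Mbps


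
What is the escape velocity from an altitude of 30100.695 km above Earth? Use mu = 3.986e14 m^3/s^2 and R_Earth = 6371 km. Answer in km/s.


r = 6371.0 + 30100.695 = 36471.6950 km = 3.6471695e+07 m
v_esc = sqrt(2*mu/r) = sqrt(2*3.986e14 / 3.6471695e+07)
v_esc = 4675.2590 m/s = 4.6753 km/s

4.6753 km/s


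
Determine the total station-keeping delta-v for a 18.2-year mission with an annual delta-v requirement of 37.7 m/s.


dV = rate * years = 37.7 * 18.2
dV = 686.1400 m/s

686.1400 m/s


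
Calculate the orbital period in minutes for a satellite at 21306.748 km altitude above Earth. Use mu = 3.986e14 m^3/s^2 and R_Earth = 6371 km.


r = 27677.7480 km = 2.7677748e+07 m
T = 2*pi*sqrt(r^3/mu) = 2*pi*sqrt(2.1202753e+22 / 3.986e14)
T = 45825.5143 s = 763.7586 min

763.7586 minutes


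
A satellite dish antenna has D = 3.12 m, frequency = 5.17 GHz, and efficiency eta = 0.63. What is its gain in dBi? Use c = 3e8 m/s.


lambda = c/f = 3e8 / 5.17e+09 = 0.05802708 m
G = eta*(pi*D/lambda)^2 = 0.63*(pi*3.12/0.05802708)^2
G = 17975.7931 (linear)
G = 10*log10(17975.7931) = 42.5469 dBi

42.5469 dBi


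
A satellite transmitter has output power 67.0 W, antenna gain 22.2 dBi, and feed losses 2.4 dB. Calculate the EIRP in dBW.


Pt = 67.0 W = 18.2607 dBW
EIRP = Pt_dBW + Gt - losses = 18.2607 + 22.2 - 2.4 = 38.0607 dBW

38.0607 dBW


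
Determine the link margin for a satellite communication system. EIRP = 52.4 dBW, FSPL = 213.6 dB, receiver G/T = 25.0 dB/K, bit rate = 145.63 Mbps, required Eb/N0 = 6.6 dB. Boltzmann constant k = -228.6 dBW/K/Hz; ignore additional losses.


C/N0 = EIRP - FSPL + G/T - k = 52.4 - 213.6 + 25.0 - (-228.6)
C/N0 = 92.4000 dB-Hz
R_b = 145.63 Mbps = 1.4563e+08 bps -> 10*log10(R_b) = 81.6325 dB-Hz
Eb/N0 = C/N0 - 10*log10(R_b) = 92.4000 - 81.6325 = 10.7675 dB
Margin = Eb/N0 - Eb/N0_req = 10.7675 - 6.6 = 4.1675 dB (link closes)

4.1675 dB


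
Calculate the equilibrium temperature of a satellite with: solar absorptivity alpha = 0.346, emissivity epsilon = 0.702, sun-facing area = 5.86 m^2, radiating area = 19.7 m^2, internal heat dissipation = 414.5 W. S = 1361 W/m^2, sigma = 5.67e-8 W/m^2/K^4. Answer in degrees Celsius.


Numerator = alpha*S*A_sun + Q_int = 0.346*1361*5.86 + 414.5 = 3174.0092 W
Denominator = eps*sigma*A_rad = 0.702*5.67e-8*19.7 = 7.8412698e-07 W/K^4
T^4 = 4.0478255e+09 K^4
T = 252.2351 K = -20.9149 C

-20.9149 degrees Celsius


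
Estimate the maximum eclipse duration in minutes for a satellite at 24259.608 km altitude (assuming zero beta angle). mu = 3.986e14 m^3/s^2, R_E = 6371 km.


r = 30630.6080 km
T = 889.1876 min
Eclipse fraction = arcsin(R_E/r)/pi = arcsin(6371.0000/30630.6080)/pi
= arcsin(0.2079946)/pi = 0.06669364
Eclipse duration = 0.06669364 * 889.1876 = 59.3032 min

59.3032 minutes


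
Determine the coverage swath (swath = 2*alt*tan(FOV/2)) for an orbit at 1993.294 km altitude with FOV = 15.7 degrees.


FOV = 15.7 deg = 0.2740167 rad
swath = 2 * alt * tan(FOV/2) = 2 * 1993.294 * tan(0.1370083)
swath = 2 * 1993.294 * 0.1378721
swath = 549.6393 km

549.6393 km


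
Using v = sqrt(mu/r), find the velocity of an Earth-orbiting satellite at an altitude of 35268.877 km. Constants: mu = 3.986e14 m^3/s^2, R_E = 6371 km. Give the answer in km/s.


r = R_E + alt = 6371.0 + 35268.877 = 41639.8770 km = 4.1639877e+07 m
v = sqrt(mu/r) = sqrt(3.986e14 / 4.1639877e+07) = 3093.9545 m/s = 3.0940 km/s

3.0940 km/s


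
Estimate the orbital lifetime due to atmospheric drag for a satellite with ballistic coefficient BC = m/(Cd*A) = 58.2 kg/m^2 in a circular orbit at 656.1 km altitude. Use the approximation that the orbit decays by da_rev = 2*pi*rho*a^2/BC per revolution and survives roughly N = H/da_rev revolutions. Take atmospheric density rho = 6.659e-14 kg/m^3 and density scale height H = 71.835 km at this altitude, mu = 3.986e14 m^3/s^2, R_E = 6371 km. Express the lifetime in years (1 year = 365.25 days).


a = R_E + alt = 7027.1000 km = 7.0271e+06 m
da_rev = 2*pi*rho*a^2/BC = 2*pi*6.659e-14*(7.0271e+06)^2/58.2 = 0.354991673 m per revolution
N = H/da_rev = 71835.0000 m / 0.354991673 m = 202356.8591 revolutions
P = 2*pi*sqrt(a^3/mu) = 5862.3997 s
lifetime = N*P = 202356.8591 * 5862.3997 = 1.1862968e+09 s = 13730.2868 days
years = 13730.2868 / 365.25 = 37.5915 years

37.5915 years


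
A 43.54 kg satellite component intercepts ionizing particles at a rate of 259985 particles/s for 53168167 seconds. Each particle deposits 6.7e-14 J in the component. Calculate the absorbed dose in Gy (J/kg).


Total energy deposited = rate * time * E_per
  = 259985 * 53168167 * 6.7e-14 = 0.926136 J
Dose = E_total / mass = 0.926136 / 43.54
Dose = 0.02127092 Gy

0.0213 Gy


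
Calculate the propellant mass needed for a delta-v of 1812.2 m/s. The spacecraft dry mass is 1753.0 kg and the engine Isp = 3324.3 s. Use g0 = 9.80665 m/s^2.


ve = Isp * g0 = 3324.3 * 9.80665 = 32600.246595 m/s
mass ratio = exp(dv/ve) = exp(1812.2/32600.246595) = 1.05716261
m_prop = m_dry * (mr - 1) = 1753.0 * (1.05716261 - 1)
m_prop = 100.2061 kg

100.2061 kg


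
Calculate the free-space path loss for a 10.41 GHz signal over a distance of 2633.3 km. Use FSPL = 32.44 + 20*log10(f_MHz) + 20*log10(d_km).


f = 10.41 GHz = 10410.0000 MHz
d = 2633.3 km
FSPL = 32.44 + 20*log10(10410.0000) + 20*log10(2633.3)
FSPL = 32.44 + 80.3490 + 68.4100
FSPL = 181.1990 dB

181.1990 dB


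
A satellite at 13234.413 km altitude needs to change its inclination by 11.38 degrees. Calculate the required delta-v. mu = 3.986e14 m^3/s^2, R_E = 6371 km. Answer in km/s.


r = 19605.4130 km = 1.9605413e+07 m
V = sqrt(mu/r) = 4509.0043 m/s
di = 11.38 deg = 0.1986185 rad
dV = 2*V*sin(di/2) = 2*4509.0043*sin(0.09930923)
dV = 894.1002 m/s = 0.8941002 km/s

0.8941 km/s


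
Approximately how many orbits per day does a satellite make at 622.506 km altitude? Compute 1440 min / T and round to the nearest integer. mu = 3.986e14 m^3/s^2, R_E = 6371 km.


r = 6.993506e+06 m
T = 2*pi*sqrt(r^3/mu) = 5820.4109 s = 97.0068 min
revs/day = 1440 / 97.0068 = 14.8443
Rounded: 15 revolutions per day

15 revolutions per day


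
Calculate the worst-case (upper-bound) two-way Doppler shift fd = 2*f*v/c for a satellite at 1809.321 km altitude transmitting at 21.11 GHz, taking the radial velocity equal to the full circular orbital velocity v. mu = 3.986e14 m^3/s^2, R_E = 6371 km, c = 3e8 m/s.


r = 8.180321e+06 m
v = sqrt(mu/r) = 6980.4509 m/s (worst-case radial velocity)
f = 21.11 GHz = 2.111e+10 Hz
fd = 2*f*v/c = 2*2.111e+10*6980.4509/3.0e+08
fd = 982382.1178 Hz

982382.1178 Hz


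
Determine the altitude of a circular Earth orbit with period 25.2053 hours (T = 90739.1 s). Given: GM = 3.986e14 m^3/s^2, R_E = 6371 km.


T = 90739.1 s
r = (mu*T^2/(4*pi^2))^(1/3) = (3.986e14 * 90739.1^2 / (4*pi^2))^(1/3)
r = 4.3643761e+07 m = 43643.7605 km
alt = r - R_E = 43643.7605 - 6371 = 37272.7605 km

37272.7605 km


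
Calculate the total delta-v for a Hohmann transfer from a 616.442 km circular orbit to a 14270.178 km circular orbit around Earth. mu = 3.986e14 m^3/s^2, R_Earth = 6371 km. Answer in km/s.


r1 = 6987.4420 km = 6.987442e+06 m
r2 = 20641.1780 km = 2.0641178e+07 m
dv1 = sqrt(mu/r1)*(sqrt(2*r2/(r1+r2)) - 1) = 1679.5213 m/s
dv2 = sqrt(mu/r2)*(1 - sqrt(2*r1/(r1+r2))) = 1269.0882 m/s
total dv = |dv1| + |dv2| = 1679.5213 + 1269.0882 = 2948.6094 m/s = 2.9486 km/s

2.9486 km/s


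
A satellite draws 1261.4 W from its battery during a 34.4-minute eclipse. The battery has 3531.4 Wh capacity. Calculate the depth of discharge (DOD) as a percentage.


E_used = P * t / 60 = 1261.4 * 34.4 / 60 = 723.2027 Wh
DOD = E_used / E_total * 100 = 723.2027 / 3531.4 * 100
DOD = 20.4792 %

20.4792 %


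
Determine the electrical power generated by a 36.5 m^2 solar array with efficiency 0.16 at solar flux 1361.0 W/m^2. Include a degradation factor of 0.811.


P = area * eta * S * degradation
P = 36.5 * 0.16 * 1361.0 * 0.811
P = 6446.0226 W

6446.0226 W


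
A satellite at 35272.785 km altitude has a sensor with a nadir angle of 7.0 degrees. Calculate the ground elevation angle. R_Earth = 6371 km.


r = R_E + alt = 41643.7850 km
Law of sines in the satellite / Earth-center / ground-point triangle:
  sin(nadir)/R_E = sin(90 + el)/r  =>  cos(el) = (r/R_E)*sin(nadir)
cos(el) = (41643.7850 / 6371.0000) * sin(7.0 deg) = 0.7965941
el = arccos(0.7965941) = 37.1939 deg
(Earth-central angle = 90 - nadir - el = 45.8061 deg)

37.1939 degrees


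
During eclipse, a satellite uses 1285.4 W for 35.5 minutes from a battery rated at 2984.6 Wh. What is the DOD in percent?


E_used = P * t / 60 = 1285.4 * 35.5 / 60 = 760.5283 Wh
DOD = E_used / E_total * 100 = 760.5283 / 2984.6 * 100
DOD = 25.4818 %

25.4818 %


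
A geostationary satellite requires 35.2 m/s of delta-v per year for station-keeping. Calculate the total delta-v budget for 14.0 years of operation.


dV = rate * years = 35.2 * 14.0
dV = 492.8000 m/s

492.8000 m/s


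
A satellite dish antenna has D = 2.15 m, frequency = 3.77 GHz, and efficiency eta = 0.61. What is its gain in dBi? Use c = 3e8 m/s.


lambda = c/f = 3e8 / 3.77e+09 = 0.0795756 m
G = eta*(pi*D/lambda)^2 = 0.61*(pi*2.15/0.0795756)^2
G = 4394.8767 (linear)
G = 10*log10(4394.8767) = 36.4295 dBi

36.4295 dBi


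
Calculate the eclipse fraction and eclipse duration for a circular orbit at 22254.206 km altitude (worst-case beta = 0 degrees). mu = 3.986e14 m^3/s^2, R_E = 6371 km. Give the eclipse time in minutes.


r = 28625.2060 km
T = 803.3095 min
Eclipse fraction = arcsin(R_E/r)/pi = arcsin(6371.0000/28625.2060)/pi
= arcsin(0.2225661)/pi = 0.07144331
Eclipse duration = 0.07144331 * 803.3095 = 57.3911 min

57.3911 minutes


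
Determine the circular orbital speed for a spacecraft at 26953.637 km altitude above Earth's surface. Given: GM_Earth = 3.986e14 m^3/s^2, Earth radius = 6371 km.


r = R_E + alt = 6371.0 + 26953.637 = 33324.6370 km = 3.3324637e+07 m
v = sqrt(mu/r) = sqrt(3.986e14 / 3.3324637e+07) = 3458.4853 m/s = 3.4585 km/s

3.4585 km/s


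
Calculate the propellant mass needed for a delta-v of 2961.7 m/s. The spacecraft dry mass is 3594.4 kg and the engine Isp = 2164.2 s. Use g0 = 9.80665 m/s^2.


ve = Isp * g0 = 2164.2 * 9.80665 = 21223.551930 m/s
mass ratio = exp(dv/ve) = exp(2961.7/21223.551930) = 1.14975376
m_prop = m_dry * (mr - 1) = 3594.4 * (1.14975376 - 1)
m_prop = 538.2749 kg

538.2749 kg


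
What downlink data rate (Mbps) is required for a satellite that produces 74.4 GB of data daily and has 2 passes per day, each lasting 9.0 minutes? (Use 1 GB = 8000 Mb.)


total contact time = 2 * 9.0 * 60 = 1080.0000 s
data = 74.4 GB = 595200.0000 Mb
rate = 595200.0000 / 1080.0000 = 551.1111 Mbps

551.1111 Mbps


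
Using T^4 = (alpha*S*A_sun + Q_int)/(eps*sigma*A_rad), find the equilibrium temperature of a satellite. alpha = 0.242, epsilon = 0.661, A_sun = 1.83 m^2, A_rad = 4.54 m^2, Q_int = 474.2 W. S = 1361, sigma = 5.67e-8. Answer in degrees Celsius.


Numerator = alpha*S*A_sun + Q_int = 0.242*1361*1.83 + 474.2 = 1076.9325 W
Denominator = eps*sigma*A_rad = 0.661*5.67e-8*4.54 = 1.701533e-07 W/K^4
T^4 = 6.3291895e+09 K^4
T = 282.0571 K = 8.9071 C

8.9071 degrees Celsius


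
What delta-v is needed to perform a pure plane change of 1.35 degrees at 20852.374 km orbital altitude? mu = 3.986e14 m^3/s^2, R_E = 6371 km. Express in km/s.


r = 27223.3740 km = 2.7223374e+07 m
V = sqrt(mu/r) = 3826.4644 m/s
di = 1.35 deg = 0.02356194 rad
dV = 2*V*sin(di/2) = 2*3826.4644*sin(0.01178097)
dV = 90.1569 m/s = 0.09015686 km/s

0.0902 km/s


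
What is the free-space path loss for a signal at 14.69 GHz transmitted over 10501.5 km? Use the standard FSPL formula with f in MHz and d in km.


f = 14.69 GHz = 14690.0000 MHz
d = 10501.5 km
FSPL = 32.44 + 20*log10(14690.0000) + 20*log10(10501.5)
FSPL = 32.44 + 83.3404 + 80.4250
FSPL = 196.2055 dB

196.2055 dB


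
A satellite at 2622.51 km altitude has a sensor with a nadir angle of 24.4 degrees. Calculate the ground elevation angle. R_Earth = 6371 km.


r = R_E + alt = 8993.5100 km
Law of sines in the satellite / Earth-center / ground-point triangle:
  sin(nadir)/R_E = sin(90 + el)/r  =>  cos(el) = (r/R_E)*sin(nadir)
cos(el) = (8993.5100 / 6371.0000) * sin(24.4 deg) = 0.5831516
el = arccos(0.5831516) = 54.3275 deg
(Earth-central angle = 90 - nadir - el = 11.2725 deg)

54.3275 degrees


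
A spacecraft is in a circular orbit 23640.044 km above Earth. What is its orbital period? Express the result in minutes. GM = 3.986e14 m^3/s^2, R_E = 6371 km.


r = 30011.0440 km = 3.0011044e+07 m
T = 2*pi*sqrt(r^3/mu) = 2*pi*sqrt(2.702983e+22 / 3.986e14)
T = 51740.7687 s = 862.3461 min

862.3461 minutes


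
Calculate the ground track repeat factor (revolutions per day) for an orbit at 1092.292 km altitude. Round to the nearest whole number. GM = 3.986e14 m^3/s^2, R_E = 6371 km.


r = 7.463292e+06 m
T = 2*pi*sqrt(r^3/mu) = 6416.6281 s = 106.9438 min
revs/day = 1440 / 106.9438 = 13.4650
Rounded: 13 revolutions per day

13 revolutions per day


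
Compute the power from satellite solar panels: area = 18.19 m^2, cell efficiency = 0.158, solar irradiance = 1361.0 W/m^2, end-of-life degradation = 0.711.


P = area * eta * S * degradation
P = 18.19 * 0.158 * 1361.0 * 0.711
P = 2781.1058 W

2781.1058 W


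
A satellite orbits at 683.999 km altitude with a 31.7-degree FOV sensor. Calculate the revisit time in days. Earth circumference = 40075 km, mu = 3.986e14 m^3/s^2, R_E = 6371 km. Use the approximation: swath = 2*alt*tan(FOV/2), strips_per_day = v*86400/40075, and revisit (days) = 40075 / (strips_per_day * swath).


swath = 2*683.999*tan(0.2766347) = 388.3941 km
v = sqrt(mu/r) = 7516.5780 m/s = 7.5166 km/s
strips/day = v*86400/40075 = 7.5166*86400/40075 = 16.2054
coverage/day = strips * swath = 16.2054 * 388.3941 = 6294.0913 km
revisit = 40075 / 6294.0913 = 6.3671 days

6.3671 days


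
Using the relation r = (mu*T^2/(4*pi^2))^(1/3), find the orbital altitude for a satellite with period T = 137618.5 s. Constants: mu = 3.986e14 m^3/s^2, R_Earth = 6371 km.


T = 137618.5 s
r = (mu*T^2/(4*pi^2))^(1/3) = (3.986e14 * 137618.5^2 / (4*pi^2))^(1/3)
r = 5.7611661e+07 m = 57611.6613 km
alt = r - R_E = 57611.6613 - 6371 = 51240.6613 km

51240.6613 km


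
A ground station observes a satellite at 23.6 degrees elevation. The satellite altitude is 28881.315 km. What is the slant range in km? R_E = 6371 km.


h = 28881.315 km, el = 23.6 deg
d = -R_E*sin(el) + sqrt((R_E*sin(el))^2 + 2*R_E*h + h^2)
d = -6371.0000*sin(0.4118977) + sqrt((6371.0000*0.400349)^2 + 2*6371.0000*28881.315 + 28881.315^2)
d = 32214.9017 km

32214.9017 km


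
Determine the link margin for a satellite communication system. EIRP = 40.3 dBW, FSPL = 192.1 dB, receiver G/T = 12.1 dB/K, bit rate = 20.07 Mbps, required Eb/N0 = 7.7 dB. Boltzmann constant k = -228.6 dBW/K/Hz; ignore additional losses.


C/N0 = EIRP - FSPL + G/T - k = 40.3 - 192.1 + 12.1 - (-228.6)
C/N0 = 88.9000 dB-Hz
R_b = 20.07 Mbps = 2.007e+07 bps -> 10*log10(R_b) = 73.0255 dB-Hz
Eb/N0 = C/N0 - 10*log10(R_b) = 88.9000 - 73.0255 = 15.8745 dB
Margin = Eb/N0 - Eb/N0_req = 15.8745 - 7.7 = 8.1745 dB (link closes)

8.1745 dB


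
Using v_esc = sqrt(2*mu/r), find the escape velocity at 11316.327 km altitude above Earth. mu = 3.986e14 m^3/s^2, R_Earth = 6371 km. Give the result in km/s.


r = 6371.0 + 11316.327 = 17687.3270 km = 1.7687327e+07 m
v_esc = sqrt(2*mu/r) = sqrt(2*3.986e14 / 1.7687327e+07)
v_esc = 6713.5549 m/s = 6.7136 km/s

6.7136 km/s


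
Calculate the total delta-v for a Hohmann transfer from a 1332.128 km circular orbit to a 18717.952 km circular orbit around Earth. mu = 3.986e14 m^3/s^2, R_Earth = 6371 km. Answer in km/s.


r1 = 7703.1280 km = 7.703128e+06 m
r2 = 25088.9520 km = 2.5088952e+07 m
dv1 = sqrt(mu/r1)*(sqrt(2*r2/(r1+r2)) - 1) = 1704.8818 m/s
dv2 = sqrt(mu/r2)*(1 - sqrt(2*r1/(r1+r2))) = 1253.8414 m/s
total dv = |dv1| + |dv2| = 1704.8818 + 1253.8414 = 2958.7231 m/s = 2.9587 km/s

2.9587 km/s


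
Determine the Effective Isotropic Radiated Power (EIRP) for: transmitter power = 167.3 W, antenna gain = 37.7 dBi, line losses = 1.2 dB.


Pt = 167.3 W = 22.2350 dBW
EIRP = Pt_dBW + Gt - losses = 22.2350 + 37.7 - 1.2 = 58.7350 dBW

58.7350 dBW


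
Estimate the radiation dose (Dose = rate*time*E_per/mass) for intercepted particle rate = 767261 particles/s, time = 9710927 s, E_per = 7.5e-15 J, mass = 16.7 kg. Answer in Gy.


Total energy deposited = rate * time * E_per
  = 767261 * 9710927 * 7.5e-15 = 0.05588112 J
Dose = E_total / mass = 0.05588112 / 16.7
Dose = 0.003346175 Gy

0.0033 Gy


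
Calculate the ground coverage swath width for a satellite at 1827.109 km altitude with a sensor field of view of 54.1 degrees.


FOV = 54.1 deg = 0.9442231 rad
swath = 2 * alt * tan(FOV/2) = 2 * 1827.109 * tan(0.4721116)
swath = 2 * 1827.109 * 0.5106252
swath = 1865.9357 km

1865.9357 km


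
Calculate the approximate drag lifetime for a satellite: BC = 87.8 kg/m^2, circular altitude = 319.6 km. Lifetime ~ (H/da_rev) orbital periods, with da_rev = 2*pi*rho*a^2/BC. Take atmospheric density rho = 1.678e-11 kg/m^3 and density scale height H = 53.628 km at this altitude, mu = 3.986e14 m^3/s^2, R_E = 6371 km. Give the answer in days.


a = R_E + alt = 6690.6000 km = 6.6906e+06 m
da_rev = 2*pi*rho*a^2/BC = 2*pi*1.678e-11*(6.6906e+06)^2/87.8 = 53.753586 m per revolution
N = H/da_rev = 53628.0000 m / 53.753586 m = 997.6637 revolutions
P = 2*pi*sqrt(a^3/mu) = 5446.3911 s
lifetime = N*P = 997.6637 * 5446.3911 = 5.4336665e+06 s = 62.8897 days

62.8897 days


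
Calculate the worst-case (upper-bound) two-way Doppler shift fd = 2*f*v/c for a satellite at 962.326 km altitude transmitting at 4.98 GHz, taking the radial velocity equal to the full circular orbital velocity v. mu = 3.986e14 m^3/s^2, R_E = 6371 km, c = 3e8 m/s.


r = 7.333326e+06 m
v = sqrt(mu/r) = 7372.5572 m/s (worst-case radial velocity)
f = 4.98 GHz = 4.98e+09 Hz
fd = 2*f*v/c = 2*4.98e+09*7372.5572/3.0e+08
fd = 244768.8994 Hz

244768.8994 Hz


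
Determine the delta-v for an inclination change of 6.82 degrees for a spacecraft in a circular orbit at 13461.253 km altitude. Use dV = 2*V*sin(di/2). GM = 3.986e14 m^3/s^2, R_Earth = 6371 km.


r = 19832.2530 km = 1.9832253e+07 m
V = sqrt(mu/r) = 4483.1433 m/s
di = 6.82 deg = 0.1190315 rad
dV = 2*V*sin(di/2) = 2*4483.1433*sin(0.05951573)
dV = 533.3201 m/s = 0.5333201 km/s

0.5333 km/s


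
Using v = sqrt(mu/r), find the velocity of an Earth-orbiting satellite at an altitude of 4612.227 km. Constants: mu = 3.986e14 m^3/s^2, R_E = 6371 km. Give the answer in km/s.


r = R_E + alt = 6371.0 + 4612.227 = 10983.2270 km = 1.0983227e+07 m
v = sqrt(mu/r) = sqrt(3.986e14 / 1.0983227e+07) = 6024.2594 m/s = 6.0243 km/s

6.0243 km/s


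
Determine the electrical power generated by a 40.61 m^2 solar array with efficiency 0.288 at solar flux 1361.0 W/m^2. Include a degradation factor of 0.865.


P = area * eta * S * degradation
P = 40.61 * 0.288 * 1361.0 * 0.865
P = 13768.9147 W

13768.9147 W


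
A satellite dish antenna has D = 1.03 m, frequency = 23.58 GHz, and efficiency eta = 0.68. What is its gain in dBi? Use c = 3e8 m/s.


lambda = c/f = 3e8 / 2.358e+10 = 0.01272265 m
G = eta*(pi*D/lambda)^2 = 0.68*(pi*1.03/0.01272265)^2
G = 43987.3906 (linear)
G = 10*log10(43987.3906) = 46.4333 dBi

46.4333 dBi


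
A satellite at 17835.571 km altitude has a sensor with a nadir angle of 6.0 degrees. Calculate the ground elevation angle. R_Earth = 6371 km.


r = R_E + alt = 24206.5710 km
Law of sines in the satellite / Earth-center / ground-point triangle:
  sin(nadir)/R_E = sin(90 + el)/r  =>  cos(el) = (r/R_E)*sin(nadir)
cos(el) = (24206.5710 / 6371.0000) * sin(6.0 deg) = 0.3971552
el = arccos(0.3971552) = 66.5995 deg
(Earth-central angle = 90 - nadir - el = 17.4005 deg)

66.5995 degrees


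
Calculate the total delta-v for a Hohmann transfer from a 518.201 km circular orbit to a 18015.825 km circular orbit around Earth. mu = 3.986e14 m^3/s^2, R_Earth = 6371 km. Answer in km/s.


r1 = 6889.2010 km = 6.889201e+06 m
r2 = 24386.8250 km = 2.4386825e+07 m
dv1 = sqrt(mu/r1)*(sqrt(2*r2/(r1+r2)) - 1) = 1892.3622 m/s
dv2 = sqrt(mu/r2)*(1 - sqrt(2*r1/(r1+r2))) = 1359.4862 m/s
total dv = |dv1| + |dv2| = 1892.3622 + 1359.4862 = 3251.8484 m/s = 3.2518 km/s

3.2518 km/s


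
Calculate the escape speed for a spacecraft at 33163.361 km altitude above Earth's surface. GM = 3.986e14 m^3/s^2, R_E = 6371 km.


r = 6371.0 + 33163.361 = 39534.3610 km = 3.9534361e+07 m
v_esc = sqrt(2*mu/r) = sqrt(2*3.986e14 / 3.9534361e+07)
v_esc = 4490.5164 m/s = 4.4905 km/s

4.4905 km/s


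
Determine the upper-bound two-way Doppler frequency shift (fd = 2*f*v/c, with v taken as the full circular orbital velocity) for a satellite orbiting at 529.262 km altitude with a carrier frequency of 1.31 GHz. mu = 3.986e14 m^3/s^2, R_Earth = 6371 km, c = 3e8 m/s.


r = 6.900262e+06 m
v = sqrt(mu/r) = 7600.3896 m/s (worst-case radial velocity)
f = 1.31 GHz = 1.31e+09 Hz
fd = 2*f*v/c = 2*1.31e+09*7600.3896/3.0e+08
fd = 66376.7361 Hz

66376.7361 Hz


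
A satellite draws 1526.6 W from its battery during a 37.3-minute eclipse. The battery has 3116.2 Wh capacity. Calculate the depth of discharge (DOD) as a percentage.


E_used = P * t / 60 = 1526.6 * 37.3 / 60 = 949.0363 Wh
DOD = E_used / E_total * 100 = 949.0363 / 3116.2 * 100
DOD = 30.4549 %

30.4549 %


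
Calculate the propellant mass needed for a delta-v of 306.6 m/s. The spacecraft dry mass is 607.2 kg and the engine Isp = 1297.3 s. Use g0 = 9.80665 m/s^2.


ve = Isp * g0 = 1297.3 * 9.80665 = 12722.167045 m/s
mass ratio = exp(dv/ve) = exp(306.6/12722.167045) = 1.02439241
m_prop = m_dry * (mr - 1) = 607.2 * (1.02439241 - 1)
m_prop = 14.8111 kg

14.8111 kg


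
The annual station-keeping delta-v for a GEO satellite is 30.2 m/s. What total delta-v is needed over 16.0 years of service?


dV = rate * years = 30.2 * 16.0
dV = 483.2000 m/s

483.2000 m/s


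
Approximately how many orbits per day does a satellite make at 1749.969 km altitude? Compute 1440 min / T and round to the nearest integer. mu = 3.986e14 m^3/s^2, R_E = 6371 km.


r = 8.120969e+06 m
T = 2*pi*sqrt(r^3/mu) = 7283.2128 s = 121.3869 min
revs/day = 1440 / 121.3869 = 11.8629
Rounded: 12 revolutions per day

12 revolutions per day


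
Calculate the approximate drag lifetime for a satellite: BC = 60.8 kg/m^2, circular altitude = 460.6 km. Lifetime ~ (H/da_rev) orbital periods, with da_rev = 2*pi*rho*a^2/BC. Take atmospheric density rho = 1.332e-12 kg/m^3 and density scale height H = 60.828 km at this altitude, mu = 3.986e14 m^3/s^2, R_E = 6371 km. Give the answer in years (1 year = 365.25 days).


a = R_E + alt = 6831.6000 km = 6.8316e+06 m
da_rev = 2*pi*rho*a^2/BC = 2*pi*1.332e-12*(6.8316e+06)^2/60.8 = 6.424293 m per revolution
N = H/da_rev = 60828.0000 m / 6.424293 m = 9468.4342 revolutions
P = 2*pi*sqrt(a^3/mu) = 5619.4636 s
lifetime = N*P = 9468.4342 * 5619.4636 = 5.3207522e+07 s = 615.8278 days
years = 615.8278 / 365.25 = 1.6860 years

1.6860 years


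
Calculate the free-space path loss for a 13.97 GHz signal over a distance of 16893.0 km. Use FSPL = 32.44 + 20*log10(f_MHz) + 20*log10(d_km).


f = 13.97 GHz = 13970.0000 MHz
d = 16893.0 km
FSPL = 32.44 + 20*log10(13970.0000) + 20*log10(16893.0)
FSPL = 32.44 + 82.9039 + 84.5541
FSPL = 199.8981 dB

199.8981 dB


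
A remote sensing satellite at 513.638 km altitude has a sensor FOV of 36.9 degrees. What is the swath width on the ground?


FOV = 36.9 deg = 0.6440265 rad
swath = 2 * alt * tan(FOV/2) = 2 * 513.638 * tan(0.3220132)
swath = 2 * 513.638 * 0.3336252
swath = 342.7252 km

342.7252 km


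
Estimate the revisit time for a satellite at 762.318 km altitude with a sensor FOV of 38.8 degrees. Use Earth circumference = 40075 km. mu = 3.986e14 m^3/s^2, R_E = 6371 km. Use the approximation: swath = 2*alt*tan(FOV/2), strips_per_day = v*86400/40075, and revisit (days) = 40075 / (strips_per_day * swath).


swath = 2*762.318*tan(0.3385939) = 536.9091 km
v = sqrt(mu/r) = 7475.2007 m/s = 7.4752 km/s
strips/day = v*86400/40075 = 7.4752*86400/40075 = 16.1162
coverage/day = strips * swath = 16.1162 * 536.9091 = 8652.9426 km
revisit = 40075 / 8652.9426 = 4.6314 days

4.6314 days


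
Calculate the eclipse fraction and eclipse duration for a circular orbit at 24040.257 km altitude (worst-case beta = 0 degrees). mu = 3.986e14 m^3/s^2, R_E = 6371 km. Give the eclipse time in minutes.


r = 30411.2570 km
T = 879.6533 min
Eclipse fraction = arcsin(R_E/r)/pi = arcsin(6371.0000/30411.2570)/pi
= arcsin(0.2094948)/pi = 0.06718193
Eclipse duration = 0.06718193 * 879.6533 = 59.0968 min

59.0968 minutes


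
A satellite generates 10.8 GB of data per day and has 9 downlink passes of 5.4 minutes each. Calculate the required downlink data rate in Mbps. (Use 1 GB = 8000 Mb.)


total contact time = 9 * 5.4 * 60 = 2916.0000 s
data = 10.8 GB = 86400.0000 Mb
rate = 86400.0000 / 2916.0000 = 29.6296 Mbps

29.6296 Mbps


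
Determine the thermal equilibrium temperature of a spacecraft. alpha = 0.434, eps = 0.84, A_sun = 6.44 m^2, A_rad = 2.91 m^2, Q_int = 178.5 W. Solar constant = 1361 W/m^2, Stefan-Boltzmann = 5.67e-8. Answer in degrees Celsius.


Numerator = alpha*S*A_sun + Q_int = 0.434*1361*6.44 + 178.5 = 3982.4406 W
Denominator = eps*sigma*A_rad = 0.84*5.67e-8*2.91 = 1.3859748e-07 W/K^4
T^4 = 2.873386e+10 K^4
T = 411.7167 K = 138.5667 C

138.5667 degrees Celsius


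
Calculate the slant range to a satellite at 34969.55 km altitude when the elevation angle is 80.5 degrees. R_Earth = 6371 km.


h = 34969.55 km, el = 80.5 deg
d = -R_E*sin(el) + sqrt((R_E*sin(el))^2 + 2*R_E*h + h^2)
d = -6371.0000*sin(1.4050) + sqrt((6371.0000*0.9862856)^2 + 2*6371.0000*34969.55 + 34969.55^2)
d = 35043.5493 km

35043.5493 km


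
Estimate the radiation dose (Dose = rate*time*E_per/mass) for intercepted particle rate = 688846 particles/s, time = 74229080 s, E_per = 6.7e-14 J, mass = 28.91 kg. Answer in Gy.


Total energy deposited = rate * time * E_per
  = 688846 * 74229080 * 6.7e-14 = 3.4259 J
Dose = E_total / mass = 3.4259 / 28.91
Dose = 0.1185012 Gy

0.1185 Gy


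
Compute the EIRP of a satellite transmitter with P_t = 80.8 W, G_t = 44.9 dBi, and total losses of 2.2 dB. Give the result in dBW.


Pt = 80.8 W = 19.0741 dBW
EIRP = Pt_dBW + Gt - losses = 19.0741 + 44.9 - 2.2 = 61.7741 dBW

61.7741 dBW


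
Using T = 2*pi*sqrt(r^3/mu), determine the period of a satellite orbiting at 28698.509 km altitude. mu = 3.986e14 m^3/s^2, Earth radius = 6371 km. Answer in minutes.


r = 35069.5090 km = 3.5069509e+07 m
T = 2*pi*sqrt(r^3/mu) = 2*pi*sqrt(4.3130953e+22 / 3.986e14)
T = 65359.0528 s = 1089.3175 min

1089.3175 minutes


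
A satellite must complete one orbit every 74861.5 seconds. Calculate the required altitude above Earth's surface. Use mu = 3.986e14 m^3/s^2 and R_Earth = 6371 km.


T = 74861.5 s
r = (mu*T^2/(4*pi^2))^(1/3) = (3.986e14 * 74861.5^2 / (4*pi^2))^(1/3)
r = 3.8391187e+07 m = 38391.1866 km
alt = r - R_E = 38391.1866 - 6371 = 32020.1866 km

32020.1866 km


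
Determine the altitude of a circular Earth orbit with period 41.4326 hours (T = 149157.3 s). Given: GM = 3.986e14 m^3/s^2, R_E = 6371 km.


T = 149157.3 s
r = (mu*T^2/(4*pi^2))^(1/3) = (3.986e14 * 149157.3^2 / (4*pi^2))^(1/3)
r = 6.0788607e+07 m = 60788.6075 km
alt = r - R_E = 60788.6075 - 6371 = 54417.6075 km

54417.6075 km


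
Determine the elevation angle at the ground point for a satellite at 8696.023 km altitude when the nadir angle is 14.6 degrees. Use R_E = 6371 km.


r = R_E + alt = 15067.0230 km
Law of sines in the satellite / Earth-center / ground-point triangle:
  sin(nadir)/R_E = sin(90 + el)/r  =>  cos(el) = (r/R_E)*sin(nadir)
cos(el) = (15067.0230 / 6371.0000) * sin(14.6 deg) = 0.5961285
el = arccos(0.5961285) = 53.4069 deg
(Earth-central angle = 90 - nadir - el = 21.9931 deg)

53.4069 degrees


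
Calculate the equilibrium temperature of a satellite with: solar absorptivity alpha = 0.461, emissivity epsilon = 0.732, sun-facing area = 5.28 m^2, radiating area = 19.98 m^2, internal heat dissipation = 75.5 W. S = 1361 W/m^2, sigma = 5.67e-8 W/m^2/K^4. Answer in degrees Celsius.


Numerator = alpha*S*A_sun + Q_int = 0.461*1361*5.28 + 75.5 = 3388.2829 W
Denominator = eps*sigma*A_rad = 0.732*5.67e-8*19.98 = 8.2925791e-07 W/K^4
T^4 = 4.0859217e+09 K^4
T = 252.8265 K = -20.3235 C

-20.3235 degrees Celsius


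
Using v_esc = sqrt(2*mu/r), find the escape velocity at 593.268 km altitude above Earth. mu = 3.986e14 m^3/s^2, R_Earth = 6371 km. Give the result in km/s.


r = 6371.0 + 593.268 = 6964.2680 km = 6.964268e+06 m
v_esc = sqrt(2*mu/r) = sqrt(2*3.986e14 / 6.964268e+06)
v_esc = 10699.0670 m/s = 10.6991 km/s

10.6991 km/s


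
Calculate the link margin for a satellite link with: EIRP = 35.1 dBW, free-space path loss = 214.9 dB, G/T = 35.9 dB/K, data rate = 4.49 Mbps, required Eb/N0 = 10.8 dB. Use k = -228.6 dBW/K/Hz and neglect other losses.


C/N0 = EIRP - FSPL + G/T - k = 35.1 - 214.9 + 35.9 - (-228.6)
C/N0 = 84.7000 dB-Hz
R_b = 4.49 Mbps = 4.49e+06 bps -> 10*log10(R_b) = 66.5225 dB-Hz
Eb/N0 = C/N0 - 10*log10(R_b) = 84.7000 - 66.5225 = 18.1775 dB
Margin = Eb/N0 - Eb/N0_req = 18.1775 - 10.8 = 7.3775 dB (link closes)

7.3775 dB


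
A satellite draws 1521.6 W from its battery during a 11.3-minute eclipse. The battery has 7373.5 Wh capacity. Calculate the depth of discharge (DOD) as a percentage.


E_used = P * t / 60 = 1521.6 * 11.3 / 60 = 286.5680 Wh
DOD = E_used / E_total * 100 = 286.5680 / 7373.5 * 100
DOD = 3.8865 %

3.8865 %


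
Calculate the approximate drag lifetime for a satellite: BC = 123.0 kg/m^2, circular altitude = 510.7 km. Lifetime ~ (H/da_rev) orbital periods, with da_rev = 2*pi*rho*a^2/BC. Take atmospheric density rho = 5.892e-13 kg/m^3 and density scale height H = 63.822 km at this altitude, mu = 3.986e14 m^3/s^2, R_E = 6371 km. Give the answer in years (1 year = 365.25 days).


a = R_E + alt = 6881.7000 km = 6.8817e+06 m
da_rev = 2*pi*rho*a^2/BC = 2*pi*5.892e-13*(6.8817e+06)^2/123.0 = 1.425374 m per revolution
N = H/da_rev = 63822.0000 m / 1.425374 m = 44775.6029 revolutions
P = 2*pi*sqrt(a^3/mu) = 5681.3929 s
lifetime = N*P = 44775.6029 * 5681.3929 = 2.5438779e+08 s = 2944.3032 days
years = 2944.3032 / 365.25 = 8.0611 years

8.0611 years


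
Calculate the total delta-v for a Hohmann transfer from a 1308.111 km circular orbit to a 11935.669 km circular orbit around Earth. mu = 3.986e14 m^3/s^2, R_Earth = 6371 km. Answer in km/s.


r1 = 7679.1110 km = 7.679111e+06 m
r2 = 18306.6690 km = 1.8306669e+07 m
dv1 = sqrt(mu/r1)*(sqrt(2*r2/(r1+r2)) - 1) = 1347.2914 m/s
dv2 = sqrt(mu/r2)*(1 - sqrt(2*r1/(r1+r2))) = 1078.9161 m/s
total dv = |dv1| + |dv2| = 1347.2914 + 1078.9161 = 2426.2075 m/s = 2.4262 km/s

2.4262 km/s


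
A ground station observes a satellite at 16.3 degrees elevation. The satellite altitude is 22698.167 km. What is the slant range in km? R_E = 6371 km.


h = 22698.167 km, el = 16.3 deg
d = -R_E*sin(el) + sqrt((R_E*sin(el))^2 + 2*R_E*h + h^2)
d = -6371.0000*sin(0.2844887) + sqrt((6371.0000*0.2806667)^2 + 2*6371.0000*22698.167 + 22698.167^2)
d = 26630.6027 km

26630.6027 km
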